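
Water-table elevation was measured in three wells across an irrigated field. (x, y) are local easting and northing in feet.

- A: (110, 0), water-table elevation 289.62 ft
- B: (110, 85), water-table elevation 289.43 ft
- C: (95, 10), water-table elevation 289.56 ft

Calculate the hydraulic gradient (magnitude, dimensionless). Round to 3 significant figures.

0.00336

Differences from A: to B (Δx, Δy, Δh) = (0, 85, -0.19); to C = (-15, 10, -0.06).
Solve a·Δx + b·Δy = Δh: det = 0·10 − (-15)·85 = 1275.
∂h/∂x = [(-0.19)·10 − (-0.06)·85] / 1275 = +0.002510
∂h/∂y = [0·(-0.06) − (-15)·(-0.19)] / 1275 = -0.002235
|∇h| = √(0.002510² + -0.002235²) = 0.003361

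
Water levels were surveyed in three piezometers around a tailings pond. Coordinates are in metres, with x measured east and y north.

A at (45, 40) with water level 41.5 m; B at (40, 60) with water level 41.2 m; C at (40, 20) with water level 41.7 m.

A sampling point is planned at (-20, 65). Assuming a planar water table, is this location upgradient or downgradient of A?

downgradient

Differences from A: to B (Δx, Δy, Δh) = (-5, 20, -0.3); to C = (-5, -20, +0.2).
Solve a·Δx + b·Δy = Δh: det = (-5)·(-20) − (-5)·20 = 200.
∂h/∂x = [(-0.3)·(-20) − (+0.2)·20] / 200 = +0.010000
∂h/∂y = [(-5)·(+0.2) − (-5)·(-0.3)] / 200 = -0.01250
Head at (-20, 65) = 41.5 + (+0.010000)·(-65) + (-0.01250)·(25) = 40.54 m.
That is lower than the 41.5 m at A, so the point is downgradient.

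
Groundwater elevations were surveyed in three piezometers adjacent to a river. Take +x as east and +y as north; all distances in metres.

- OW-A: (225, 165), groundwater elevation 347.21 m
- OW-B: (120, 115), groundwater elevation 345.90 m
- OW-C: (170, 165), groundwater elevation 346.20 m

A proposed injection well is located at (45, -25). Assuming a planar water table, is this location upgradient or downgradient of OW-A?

downgradient

Taking OW-A as reference: OW-B−OW-A = (-105, -50, -1.31); OW-C−OW-A = (-55, 0, -1.01).
Solve a·Δx + b·Δy = Δh: det = (-105)·0 − (-55)·(-50) = -2750.
∂h/∂x = [(-1.31)·0 − (-1.01)·(-50)] / -2750 = +0.01836
∂h/∂y = [(-105)·(-1.01) − (-55)·(-1.31)] / -2750 = -0.01236
Head at (45, -25) = 347.21 + (+0.01836)·(-180) + (-0.01236)·(-190) = 346.25 m.
That is lower than the 347.21 m at OW-A, so the point is downgradient.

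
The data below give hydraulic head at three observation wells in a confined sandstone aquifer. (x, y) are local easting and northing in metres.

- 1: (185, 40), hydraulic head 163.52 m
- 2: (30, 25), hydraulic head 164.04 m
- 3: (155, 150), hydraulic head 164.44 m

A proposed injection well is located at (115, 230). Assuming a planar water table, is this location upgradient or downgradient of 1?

upgradient

Differences from 1: to 2 (Δx, Δy, Δh) = (-155, -15, +0.52); to 3 = (-30, 110, +0.92).
Determinant of the coordinate differences = (-155)·110 − (-30)·(-15) = -17500.
∂h/∂x = [(+0.52)·110 − (+0.92)·(-15)] / -17500 = -0.004057
∂h/∂y = [(-155)·(+0.92) − (-30)·(+0.52)] / -17500 = +0.007257
Head at (115, 230) = 163.52 + (-0.004057)·(-70) + (+0.007257)·(190) = 165.18 m.
That is higher than the 163.52 m at 1, so the point is upgradient.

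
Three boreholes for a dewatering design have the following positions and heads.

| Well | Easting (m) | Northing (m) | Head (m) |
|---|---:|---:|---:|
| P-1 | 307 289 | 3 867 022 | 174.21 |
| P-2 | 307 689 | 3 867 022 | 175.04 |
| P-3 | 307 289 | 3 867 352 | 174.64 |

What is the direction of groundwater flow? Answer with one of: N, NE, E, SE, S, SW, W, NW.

∂h/∂x = (175.04 − 174.21) / (307689 − 307289) = +0.002075
∂h/∂y = (174.64 − 174.21) / (3867352 − 3867022) = +0.001303
Flow = −∇h = (-0.002075 east, -0.001303 north), which points southwest.

SW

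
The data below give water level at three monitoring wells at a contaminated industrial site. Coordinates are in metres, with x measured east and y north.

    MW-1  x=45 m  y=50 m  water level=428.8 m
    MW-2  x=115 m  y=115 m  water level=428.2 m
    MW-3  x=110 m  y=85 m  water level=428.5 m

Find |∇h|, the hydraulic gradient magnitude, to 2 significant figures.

0.010

Differences from MW-1: to MW-2 (Δx, Δy, Δh) = (70, 65, -0.6); to MW-3 = (65, 35, -0.3).
Solve a·Δx + b·Δy = Δh: det = 70·35 − 65·65 = -1775.
∂h/∂x = [(-0.6)·35 − (-0.3)·65] / -1775 = +0.0008451
∂h/∂y = [70·(-0.3) − 65·(-0.6)] / -1775 = -0.01014
|∇h| = √(0.0008451² + -0.01014²) = 0.01018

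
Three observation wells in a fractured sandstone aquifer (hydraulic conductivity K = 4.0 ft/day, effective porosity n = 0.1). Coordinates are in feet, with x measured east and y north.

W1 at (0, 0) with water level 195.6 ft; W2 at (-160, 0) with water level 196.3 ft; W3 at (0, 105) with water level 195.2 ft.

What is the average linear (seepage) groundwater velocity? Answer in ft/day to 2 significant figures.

0.23 ft/day

∂h/∂x = (196.3 − 195.6) / (-160 − 0) = -0.004375
∂h/∂y = (195.2 − 195.6) / (105 − 0) = -0.003810
|∇h| = √(-0.004375² + -0.003810²) = 0.005801
Seepage velocity v = K·i/n = 4.0 × 0.005801 / 0.1 = 0.232 ft/day.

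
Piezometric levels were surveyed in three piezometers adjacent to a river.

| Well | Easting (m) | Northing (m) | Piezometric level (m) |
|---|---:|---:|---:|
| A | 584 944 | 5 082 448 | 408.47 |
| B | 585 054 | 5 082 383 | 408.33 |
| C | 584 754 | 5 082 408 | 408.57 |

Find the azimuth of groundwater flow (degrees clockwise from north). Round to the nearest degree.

Differences from A: to B (Δx, Δy, Δh) = (110, -65, -0.14); to C = (-190, -40, +0.10).
Determinant of the coordinate differences = 110·(-40) − (-190)·(-65) = -16750.
∂h/∂x = [(-0.14)·(-40) − (+0.10)·(-65)] / -16750 = -0.0007224
∂h/∂y = [110·(+0.10) − (-190)·(-0.14)] / -16750 = +0.0009313
Flow direction (−∇h) has components (+0.0007224 E, -0.0009313 N).
Azimuth = atan2(E, N) = atan2(+0.0007224, -0.0009313) = 142.2° ≈ 142°.

142°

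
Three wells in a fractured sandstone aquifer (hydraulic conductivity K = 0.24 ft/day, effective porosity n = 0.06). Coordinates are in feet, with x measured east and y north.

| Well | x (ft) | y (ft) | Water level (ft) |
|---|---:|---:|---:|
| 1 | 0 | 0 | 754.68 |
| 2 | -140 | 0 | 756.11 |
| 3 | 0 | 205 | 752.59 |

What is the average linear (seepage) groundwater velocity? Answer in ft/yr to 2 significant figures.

∂h/∂x = (756.11 − 754.68) / (-140 − 0) = -0.01021
∂h/∂y = (752.59 − 754.68) / (205 − 0) = -0.01020
|∇h| = √(-0.01021² + -0.01020²) = 0.01443
Seepage velocity v = K·i/n = 0.24 × 0.01443 / 0.06 = 0.05772 ft/day = 21.08 ft/yr.

21 ft/yr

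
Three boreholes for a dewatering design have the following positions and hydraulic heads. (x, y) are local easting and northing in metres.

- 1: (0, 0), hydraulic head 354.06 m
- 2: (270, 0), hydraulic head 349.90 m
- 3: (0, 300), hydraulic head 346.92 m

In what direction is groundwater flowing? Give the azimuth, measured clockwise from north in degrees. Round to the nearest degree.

∂h/∂x = (349.90 − 354.06) / (270 − 0) = -0.01541
∂h/∂y = (346.92 − 354.06) / (300 − 0) = -0.02380
Flow direction (−∇h) has components (+0.01541 E, +0.02380 N).
Azimuth = atan2(E, N) = atan2(+0.01541, +0.02380) = 32.9° ≈ 033°.

033°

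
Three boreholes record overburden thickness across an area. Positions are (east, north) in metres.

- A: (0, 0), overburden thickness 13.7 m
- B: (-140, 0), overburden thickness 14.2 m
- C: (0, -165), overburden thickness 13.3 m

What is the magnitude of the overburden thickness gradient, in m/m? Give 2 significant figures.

∂d/∂x = (14.2 − 13.7) / (-140 − 0) = -0.003571
∂d/∂y = (13.3 − 13.7) / (-165 − 0) = +0.002424
|∇f| = √(-0.003571² + 0.002424²) = 0.004316 m/m

0.0043 m/m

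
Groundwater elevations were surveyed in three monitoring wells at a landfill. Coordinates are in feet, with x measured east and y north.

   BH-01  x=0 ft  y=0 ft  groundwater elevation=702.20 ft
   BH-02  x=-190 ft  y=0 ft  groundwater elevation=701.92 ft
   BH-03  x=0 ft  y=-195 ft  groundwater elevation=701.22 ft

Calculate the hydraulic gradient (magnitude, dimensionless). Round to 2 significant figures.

0.0052

∂h/∂x = (701.92 − 702.20) / (-190 − 0) = +0.001474
∂h/∂y = (701.22 − 702.20) / (-195 − 0) = +0.005026
|∇h| = √(0.001474² + 0.005026²) = 0.005238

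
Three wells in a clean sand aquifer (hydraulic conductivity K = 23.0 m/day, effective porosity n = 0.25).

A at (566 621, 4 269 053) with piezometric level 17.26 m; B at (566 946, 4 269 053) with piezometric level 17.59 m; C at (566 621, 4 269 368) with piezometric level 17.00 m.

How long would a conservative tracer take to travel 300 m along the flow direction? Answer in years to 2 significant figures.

∂h/∂x = (17.59 − 17.26) / (566946 − 566621) = +0.001015
∂h/∂y = (17.00 − 17.26) / (4269368 − 4269053) = -0.0008254
|∇h| = √(0.001015² + -0.0008254²) = 0.001308
Seepage velocity v = K·i/n = 23.0 × 0.001308 / 0.25 = 0.1203 m/day.
t = 300 / 0.1203 = 2494 days = 6.83 years.

6.8 years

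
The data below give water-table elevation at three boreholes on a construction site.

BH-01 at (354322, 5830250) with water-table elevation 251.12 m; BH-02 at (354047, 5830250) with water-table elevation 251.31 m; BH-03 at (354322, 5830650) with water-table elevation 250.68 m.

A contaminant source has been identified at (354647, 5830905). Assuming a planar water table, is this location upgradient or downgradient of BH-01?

downgradient

∂h/∂x = (251.31 − 251.12) / (354047 − 354322) = -0.0006909
∂h/∂y = (250.68 − 251.12) / (5830650 − 5830250) = -0.001100
Head at (354647, 5830905) = 251.12 + (-0.0006909)·(325) + (-0.001100)·(655) = 250.17 m.
That is lower than the 251.12 m at BH-01, so the point is downgradient.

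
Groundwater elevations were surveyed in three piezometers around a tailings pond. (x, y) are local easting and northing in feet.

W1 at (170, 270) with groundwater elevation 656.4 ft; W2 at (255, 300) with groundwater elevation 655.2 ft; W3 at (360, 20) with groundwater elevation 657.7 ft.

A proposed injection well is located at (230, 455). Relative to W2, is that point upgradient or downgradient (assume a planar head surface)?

Differences from W1: to W2 (Δx, Δy, Δh) = (85, 30, -1.2); to W3 = (190, -250, +1.3).
Determinant of the coordinate differences = 85·(-250) − 190·30 = -26950.
∂h/∂x = [(-1.2)·(-250) − (+1.3)·30] / -26950 = -0.009685
∂h/∂y = [85·(+1.3) − 190·(-1.2)] / -26950 = -0.01256
Head at (230, 455) = 656.4 + (-0.009685)·(60) + (-0.01256)·(185) = 653.50 ft.
That is lower than the 655.2 ft at W2, so the point is downgradient.

downgradient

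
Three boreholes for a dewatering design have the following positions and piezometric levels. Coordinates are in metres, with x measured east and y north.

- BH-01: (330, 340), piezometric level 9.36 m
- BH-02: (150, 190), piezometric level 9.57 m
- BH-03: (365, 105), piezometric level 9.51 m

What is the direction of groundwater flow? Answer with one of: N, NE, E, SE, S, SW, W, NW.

Differences from BH-01: to BH-02 (Δx, Δy, Δh) = (-180, -150, +0.21); to BH-03 = (35, -235, +0.15).
Determinant of the coordinate differences = (-180)·(-235) − 35·(-150) = 47550.
∂h/∂x = [(+0.21)·(-235) − (+0.15)·(-150)] / 47550 = -0.0005647
∂h/∂y = [(-180)·(+0.15) − 35·(+0.21)] / 47550 = -0.0007224
Flow = −∇h = (+0.0005647 east, +0.0007224 north), which points northeast.

NE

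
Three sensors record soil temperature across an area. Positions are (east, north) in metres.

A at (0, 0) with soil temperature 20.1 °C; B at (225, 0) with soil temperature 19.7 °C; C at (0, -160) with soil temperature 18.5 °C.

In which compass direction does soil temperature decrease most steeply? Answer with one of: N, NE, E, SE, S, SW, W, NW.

S

∂T/∂x = (19.7 − 20.1) / (225 − 0) = -0.001778
∂T/∂y = (18.5 − 20.1) / (-160 − 0) = +0.01000
Steepest decrease is along −∇f = (+0.001778 E, -0.01000 N) → south.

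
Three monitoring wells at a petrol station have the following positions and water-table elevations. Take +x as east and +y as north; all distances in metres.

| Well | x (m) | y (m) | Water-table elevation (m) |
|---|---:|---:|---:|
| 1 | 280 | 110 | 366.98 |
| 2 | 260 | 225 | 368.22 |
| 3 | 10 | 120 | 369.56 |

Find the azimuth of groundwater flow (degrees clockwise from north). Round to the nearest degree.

Taking 1 as reference: 2−1 = (-20, 115, +1.24); 3−1 = (-270, 10, +2.58).
Solve a·Δx + b·Δy = Δh: det = (-20)·10 − (-270)·115 = 30850.
∂h/∂x = [(+1.24)·10 − (+2.58)·115] / 30850 = -0.009216
∂h/∂y = [(-20)·(+2.58) − (-270)·(+1.24)] / 30850 = +0.009180
Flow direction (−∇h) has components (+0.009216 E, -0.009180 N).
Azimuth = atan2(E, N) = atan2(+0.009216, -0.009180) = 134.9° ≈ 135°.

135°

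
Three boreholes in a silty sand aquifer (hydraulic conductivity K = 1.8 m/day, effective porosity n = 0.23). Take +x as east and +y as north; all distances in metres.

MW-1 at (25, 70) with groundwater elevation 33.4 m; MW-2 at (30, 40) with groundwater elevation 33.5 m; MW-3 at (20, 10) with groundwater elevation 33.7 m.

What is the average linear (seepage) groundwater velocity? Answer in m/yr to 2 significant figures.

23 m/yr

Differences from MW-1: to MW-2 (Δx, Δy, Δh) = (5, -30, +0.1); to MW-3 = (-5, -60, +0.3).
Determinant of the coordinate differences = 5·(-60) − (-5)·(-30) = -450.
∂h/∂x = [(+0.1)·(-60) − (+0.3)·(-30)] / -450 = -0.006667
∂h/∂y = [5·(+0.3) − (-5)·(+0.1)] / -450 = -0.004444
|∇h| = √(-0.006667² + -0.004444²) = 0.008012
Seepage velocity v = K·i/n = 1.8 × 0.008012 / 0.23 = 0.0627 m/day = 22.9 m/yr.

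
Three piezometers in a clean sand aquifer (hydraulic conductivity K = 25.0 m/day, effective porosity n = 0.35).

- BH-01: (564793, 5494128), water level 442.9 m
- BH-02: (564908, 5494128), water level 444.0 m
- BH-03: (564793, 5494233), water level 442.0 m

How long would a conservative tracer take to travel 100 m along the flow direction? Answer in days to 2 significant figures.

∂h/∂x = (444.0 − 442.9) / (564908 − 564793) = +0.009565
∂h/∂y = (442.0 − 442.9) / (5494233 − 5494128) = -0.008571
|∇h| = √(0.009565² + -0.008571²) = 0.01284
Seepage velocity v = K·i/n = 25.0 × 0.01284 / 0.35 = 0.9171 m/day.
t = 100 / 0.9171 = 109 days.

110 days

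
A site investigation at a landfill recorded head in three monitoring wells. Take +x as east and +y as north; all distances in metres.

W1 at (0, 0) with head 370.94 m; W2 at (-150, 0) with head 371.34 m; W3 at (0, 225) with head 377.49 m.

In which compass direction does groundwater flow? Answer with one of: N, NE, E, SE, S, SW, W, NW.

∂h/∂x = (371.34 − 370.94) / (-150 − 0) = -0.002667
∂h/∂y = (377.49 − 370.94) / (225 − 0) = +0.02911
Flow = −∇h = (+0.002667 east, -0.02911 north), which points south.

S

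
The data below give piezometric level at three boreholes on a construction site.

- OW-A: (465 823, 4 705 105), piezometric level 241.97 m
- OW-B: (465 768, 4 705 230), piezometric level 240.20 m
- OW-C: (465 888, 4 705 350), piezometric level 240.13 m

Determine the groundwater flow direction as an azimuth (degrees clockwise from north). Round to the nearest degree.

317°

Taking OW-A as reference: OW-B−OW-A = (-55, 125, -1.77); OW-C−OW-A = (65, 245, -1.84).
Determinant of the coordinate differences = (-55)·245 − 65·125 = -21600.
∂h/∂x = [(-1.77)·245 − (-1.84)·125] / -21600 = +0.009428
∂h/∂y = [(-55)·(-1.84) − 65·(-1.77)] / -21600 = -0.01001
Flow direction (−∇h) has components (-0.009428 E, +0.01001 N).
Azimuth = atan2(E, N) = atan2(-0.009428, +0.01001) = 316.7° ≈ 317°.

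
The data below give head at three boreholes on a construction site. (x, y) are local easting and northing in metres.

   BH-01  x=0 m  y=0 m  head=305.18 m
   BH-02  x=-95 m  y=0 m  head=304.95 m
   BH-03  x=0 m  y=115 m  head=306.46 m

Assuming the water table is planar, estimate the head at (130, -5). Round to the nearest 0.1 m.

305.4 m

∂h/∂x = (304.95 − 305.18) / (-95 − 0) = +0.002421
∂h/∂y = (306.46 − 305.18) / (115 − 0) = +0.01113
h(130, -5) = 305.18 + (+0.002421)·(130) + (+0.01113)·(-5) = 305.18 +0.315 -0.056 = 305.439 m.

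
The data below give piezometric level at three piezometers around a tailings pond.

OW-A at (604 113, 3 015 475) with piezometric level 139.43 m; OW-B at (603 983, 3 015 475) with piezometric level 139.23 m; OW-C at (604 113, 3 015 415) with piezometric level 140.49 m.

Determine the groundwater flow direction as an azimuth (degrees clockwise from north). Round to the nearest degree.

355°

∂h/∂x = (139.23 − 139.43) / (603983 − 604113) = +0.001538
∂h/∂y = (140.49 − 139.43) / (3015415 − 3015475) = -0.01767
Flow direction (−∇h) has components (-0.001538 E, +0.01767 N).
Azimuth = atan2(E, N) = atan2(-0.001538, +0.01767) = 355.0° ≈ 355°.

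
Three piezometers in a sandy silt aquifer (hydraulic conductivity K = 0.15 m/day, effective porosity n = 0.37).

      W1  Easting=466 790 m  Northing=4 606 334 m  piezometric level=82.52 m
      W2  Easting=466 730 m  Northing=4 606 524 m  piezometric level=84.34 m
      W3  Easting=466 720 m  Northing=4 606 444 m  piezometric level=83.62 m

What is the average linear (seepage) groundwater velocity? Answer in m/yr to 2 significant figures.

1.4 m/yr

With h = a·x + b·y + c and W1 as origin, the differences give:
  (-60)·a + 190·b = +1.82
  (-70)·a + 110·b = +1.10
Eliminate b (×110 and ×190, subtract): 6700·a = -8.800 → a = ∂h/∂x = -0.001313
Back-substitute: b = ∂h/∂y = +0.009164.
|∇h| = √(-0.001313² + 0.009164²) = 0.009258
Seepage velocity v = K·i/n = 0.15 × 0.009258 / 0.37 = 0.003753 m/day = 1.371 m/yr.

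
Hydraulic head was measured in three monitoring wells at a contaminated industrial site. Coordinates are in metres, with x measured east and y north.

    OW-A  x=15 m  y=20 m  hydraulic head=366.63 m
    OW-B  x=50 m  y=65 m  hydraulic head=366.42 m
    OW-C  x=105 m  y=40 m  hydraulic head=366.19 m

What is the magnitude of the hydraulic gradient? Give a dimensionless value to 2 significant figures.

Taking OW-A as reference: OW-B−OW-A = (35, 45, -0.21); OW-C−OW-A = (90, 20, -0.44).
Determinant of the coordinate differences = 35·20 − 90·45 = -3350.
∂h/∂x = [(-0.21)·20 − (-0.44)·45] / -3350 = -0.004657
∂h/∂y = [35·(-0.44) − 90·(-0.21)] / -3350 = -0.001045
|∇h| = √(-0.004657² + -0.001045²) = 0.004773

0.0048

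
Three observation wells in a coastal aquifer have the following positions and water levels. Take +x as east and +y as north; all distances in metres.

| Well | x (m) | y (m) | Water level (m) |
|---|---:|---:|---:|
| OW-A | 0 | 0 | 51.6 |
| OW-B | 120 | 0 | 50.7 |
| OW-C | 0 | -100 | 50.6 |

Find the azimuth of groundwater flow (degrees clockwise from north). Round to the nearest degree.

143°

∂h/∂x = (50.7 − 51.6) / (120 − 0) = -0.007500
∂h/∂y = (50.6 − 51.6) / (-100 − 0) = +0.01000
Flow direction (−∇h) has components (+0.007500 E, -0.01000 N).
Azimuth = atan2(E, N) = atan2(+0.007500, -0.01000) = 143.1° ≈ 143°.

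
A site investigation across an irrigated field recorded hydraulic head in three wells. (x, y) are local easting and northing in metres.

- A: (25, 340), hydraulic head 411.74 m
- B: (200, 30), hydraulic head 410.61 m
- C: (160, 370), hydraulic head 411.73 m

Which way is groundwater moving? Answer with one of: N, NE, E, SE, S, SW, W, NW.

S

Differences from A: to B (Δx, Δy, Δh) = (175, -310, -1.13); to C = (135, 30, -0.01).
Solve a·Δx + b·Δy = Δh: det = 175·30 − 135·(-310) = 47100.
∂h/∂x = [(-1.13)·30 − (-0.01)·(-310)] / 47100 = -0.0007856
∂h/∂y = [175·(-0.01) − 135·(-1.13)] / 47100 = +0.003202
Flow = −∇h = (+0.0007856 east, -0.003202 north), which points south.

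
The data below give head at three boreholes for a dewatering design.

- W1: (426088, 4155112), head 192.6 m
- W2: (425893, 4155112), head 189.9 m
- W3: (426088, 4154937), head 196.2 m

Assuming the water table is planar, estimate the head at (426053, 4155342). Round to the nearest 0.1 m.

∂h/∂x = (189.9 − 192.6) / (425893 − 426088) = +0.01385
∂h/∂y = (196.2 − 192.6) / (4154937 − 4155112) = -0.02057
h(426053, 4155342) = 192.6 + (+0.01385)·(-35) + (-0.02057)·(230) = 192.6 -0.485 -4.731 = 187.384 m.

187.4 m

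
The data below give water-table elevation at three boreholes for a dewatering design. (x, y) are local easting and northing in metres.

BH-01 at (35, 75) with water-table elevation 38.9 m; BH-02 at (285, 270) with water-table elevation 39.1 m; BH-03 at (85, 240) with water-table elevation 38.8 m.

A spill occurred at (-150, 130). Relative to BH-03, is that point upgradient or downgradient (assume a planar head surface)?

downgradient

Differences from BH-01: to BH-02 (Δx, Δy, Δh) = (250, 195, +0.2); to BH-03 = (50, 165, -0.1).
Solve a·Δx + b·Δy = Δh: det = 250·165 − 50·195 = 31500.
∂h/∂x = [(+0.2)·165 − (-0.1)·195] / 31500 = +0.001667
∂h/∂y = [250·(-0.1) − 50·(+0.2)] / 31500 = -0.001111
Head at (-150, 130) = 38.9 + (+0.001667)·(-185) + (-0.001111)·(55) = 38.53 m.
That is lower than the 38.8 m at BH-03, so the point is downgradient.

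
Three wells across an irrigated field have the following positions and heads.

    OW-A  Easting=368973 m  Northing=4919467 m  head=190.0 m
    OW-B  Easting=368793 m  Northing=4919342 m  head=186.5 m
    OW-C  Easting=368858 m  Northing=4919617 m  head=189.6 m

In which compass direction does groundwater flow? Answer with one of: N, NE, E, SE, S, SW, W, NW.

Taking OW-A as reference: OW-B−OW-A = (-180, -125, -3.5); OW-C−OW-A = (-115, 150, -0.4).
Solve a·Δx + b·Δy = Δh: det = (-180)·150 − (-115)·(-125) = -41375.
∂h/∂x = [(-3.5)·150 − (-0.4)·(-125)] / -41375 = +0.01390
∂h/∂y = [(-180)·(-0.4) − (-115)·(-3.5)] / -41375 = +0.007988
Flow = −∇h = (-0.01390 east, -0.007988 north), which points southwest.

SW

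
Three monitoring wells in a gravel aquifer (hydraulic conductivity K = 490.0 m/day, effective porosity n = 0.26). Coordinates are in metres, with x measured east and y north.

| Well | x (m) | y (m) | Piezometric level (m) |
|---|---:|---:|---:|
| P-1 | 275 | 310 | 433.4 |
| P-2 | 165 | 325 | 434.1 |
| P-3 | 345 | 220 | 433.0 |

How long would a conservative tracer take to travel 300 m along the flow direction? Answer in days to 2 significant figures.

25 days

Differences from P-1: to P-2 (Δx, Δy, Δh) = (-110, 15, +0.7); to P-3 = (70, -90, -0.4).
Solve a·Δx + b·Δy = Δh: det = (-110)·(-90) − 70·15 = 8850.
∂h/∂x = [(+0.7)·(-90) − (-0.4)·15] / 8850 = -0.006441
∂h/∂y = [(-110)·(-0.4) − 70·(+0.7)] / 8850 = -0.0005650
|∇h| = √(-0.006441² + -0.0005650²) = 0.006466
Seepage velocity v = K·i/n = 490.0 × 0.006466 / 0.26 = 12.19 m/day.
t = 300 / 12.19 = 24.61 days.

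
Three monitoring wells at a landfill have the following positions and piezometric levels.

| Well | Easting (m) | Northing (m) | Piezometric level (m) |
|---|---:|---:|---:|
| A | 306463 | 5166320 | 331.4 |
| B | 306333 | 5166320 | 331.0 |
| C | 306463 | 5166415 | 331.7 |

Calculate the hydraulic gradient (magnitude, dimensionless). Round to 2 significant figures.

∂h/∂x = (331.0 − 331.4) / (306333 − 306463) = +0.003077
∂h/∂y = (331.7 − 331.4) / (5166415 − 5166320) = +0.003158
|∇h| = √(0.003077² + 0.003158²) = 0.004409

0.0044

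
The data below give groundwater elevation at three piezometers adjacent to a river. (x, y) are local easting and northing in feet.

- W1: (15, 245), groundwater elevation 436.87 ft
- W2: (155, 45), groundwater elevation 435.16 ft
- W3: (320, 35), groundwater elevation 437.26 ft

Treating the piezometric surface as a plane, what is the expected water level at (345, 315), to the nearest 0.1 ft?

442.7 ft

Differences from W1: to W2 (Δx, Δy, Δh) = (140, -200, -1.71); to W3 = (305, -210, +0.39).
Solve a·Δx + b·Δy = Δh: det = 140·(-210) − 305·(-200) = 31600.
∂h/∂x = [(-1.71)·(-210) − (+0.39)·(-200)] / 31600 = +0.01383
∂h/∂y = [140·(+0.39) − 305·(-1.71)] / 31600 = +0.01823
h(345, 315) = 436.87 + (+0.01383)·(330) + (+0.01823)·(70) = 436.87 +4.565 +1.276 = 442.711 ft.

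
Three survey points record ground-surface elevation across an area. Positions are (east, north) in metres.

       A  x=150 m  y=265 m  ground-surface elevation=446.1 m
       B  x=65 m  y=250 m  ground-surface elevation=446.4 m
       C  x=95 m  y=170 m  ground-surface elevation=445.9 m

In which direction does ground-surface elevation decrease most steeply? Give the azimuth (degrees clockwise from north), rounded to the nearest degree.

137°

Differences from A: to B (Δx, Δy, Δh) = (-85, -15, +0.3); to C = (-55, -95, -0.2).
Determinant of the coordinate differences = (-85)·(-95) − (-55)·(-15) = 7250.
∂z/∂x = [(+0.3)·(-95) − (-0.2)·(-15)] / 7250 = -0.004345
∂z/∂y = [(-85)·(-0.2) − (-55)·(+0.3)] / 7250 = +0.004621
Steepest decrease is along −∇f: components (+0.004345 E, -0.004621 N).
Azimuth = atan2(+0.004345, -0.004621) = 136.8° ≈ 137°.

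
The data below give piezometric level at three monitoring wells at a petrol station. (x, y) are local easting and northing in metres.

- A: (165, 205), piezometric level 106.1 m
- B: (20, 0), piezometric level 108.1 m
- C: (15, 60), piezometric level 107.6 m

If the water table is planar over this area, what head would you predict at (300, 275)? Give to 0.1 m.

Taking A as reference: B−A = (-145, -205, +2.0); C−A = (-150, -145, +1.5).
Solve a·Δx + b·Δy = Δh: det = (-145)·(-145) − (-150)·(-205) = -9725.
∂h/∂x = [(+2.0)·(-145) − (+1.5)·(-205)] / -9725 = -0.001799
∂h/∂y = [(-145)·(+1.5) − (-150)·(+2.0)] / -9725 = -0.008483
h(300, 275) = 106.1 + (-0.001799)·(135) + (-0.008483)·(70) = 106.1 -0.243 -0.594 = 105.263 m.

105.3 m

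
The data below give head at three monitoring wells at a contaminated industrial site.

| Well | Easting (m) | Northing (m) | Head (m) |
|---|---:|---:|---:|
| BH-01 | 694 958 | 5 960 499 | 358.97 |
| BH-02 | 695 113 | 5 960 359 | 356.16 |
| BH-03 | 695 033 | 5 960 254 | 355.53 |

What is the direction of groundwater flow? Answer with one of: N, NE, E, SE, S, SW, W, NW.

With h = a·x + b·y + c and BH-01 as origin, the differences give:
  155·a + (-140)·b = -2.81
  75·a + (-245)·b = -3.44
Eliminate b (×(-245) and ×(-140), subtract): -27475·a = 206.850 → a = ∂h/∂x = -0.007529
Back-substitute: b = ∂h/∂y = +0.01174.
Flow = −∇h = (+0.007529 east, -0.01174 north), which points southeast.

SE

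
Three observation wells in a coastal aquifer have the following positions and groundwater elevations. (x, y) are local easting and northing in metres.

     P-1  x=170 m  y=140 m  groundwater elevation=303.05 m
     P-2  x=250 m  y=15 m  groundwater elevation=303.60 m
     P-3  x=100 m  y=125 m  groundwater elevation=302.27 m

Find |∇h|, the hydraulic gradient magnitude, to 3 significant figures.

Taking P-1 as reference: P-2−P-1 = (80, -125, +0.55); P-3−P-1 = (-70, -15, -0.78).
Determinant of the coordinate differences = 80·(-15) − (-70)·(-125) = -9950.
∂h/∂x = [(+0.55)·(-15) − (-0.78)·(-125)] / -9950 = +0.01063
∂h/∂y = [80·(-0.78) − (-70)·(+0.55)] / -9950 = +0.002402
|∇h| = √(0.01063² + 0.002402²) = 0.0109

0.0109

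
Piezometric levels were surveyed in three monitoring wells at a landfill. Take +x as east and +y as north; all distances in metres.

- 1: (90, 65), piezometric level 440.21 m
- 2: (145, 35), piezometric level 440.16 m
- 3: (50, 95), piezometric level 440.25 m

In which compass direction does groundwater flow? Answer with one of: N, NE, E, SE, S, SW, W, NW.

SE

Differences from 1: to 2 (Δx, Δy, Δh) = (55, -30, -0.05); to 3 = (-40, 30, +0.04).
Determinant of the coordinate differences = 55·30 − (-40)·(-30) = 450.
∂h/∂x = [(-0.05)·30 − (+0.04)·(-30)] / 450 = -0.0006667
∂h/∂y = [55·(+0.04) − (-40)·(-0.05)] / 450 = +0.0004444
Flow = −∇h = (+0.0006667 east, -0.0004444 north), which points southeast.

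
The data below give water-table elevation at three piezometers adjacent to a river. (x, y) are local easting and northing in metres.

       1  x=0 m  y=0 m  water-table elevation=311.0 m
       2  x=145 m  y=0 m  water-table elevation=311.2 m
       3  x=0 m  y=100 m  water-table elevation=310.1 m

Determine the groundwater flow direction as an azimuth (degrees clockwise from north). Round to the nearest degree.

351°

∂h/∂x = (311.2 − 311.0) / (145 − 0) = +0.001379
∂h/∂y = (310.1 − 311.0) / (100 − 0) = -0.009000
Flow direction (−∇h) has components (-0.001379 E, +0.009000 N).
Azimuth = atan2(E, N) = atan2(-0.001379, +0.009000) = 351.3° ≈ 351°.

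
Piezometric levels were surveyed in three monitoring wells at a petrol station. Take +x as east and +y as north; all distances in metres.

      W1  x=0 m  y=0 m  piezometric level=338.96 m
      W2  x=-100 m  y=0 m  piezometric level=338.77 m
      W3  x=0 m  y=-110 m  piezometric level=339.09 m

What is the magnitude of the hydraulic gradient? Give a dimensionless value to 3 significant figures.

∂h/∂x = (338.77 − 338.96) / (-100 − 0) = +0.001900
∂h/∂y = (339.09 − 338.96) / (-110 − 0) = -0.001182
|∇h| = √(0.001900² + -0.001182²) = 0.002238

0.00224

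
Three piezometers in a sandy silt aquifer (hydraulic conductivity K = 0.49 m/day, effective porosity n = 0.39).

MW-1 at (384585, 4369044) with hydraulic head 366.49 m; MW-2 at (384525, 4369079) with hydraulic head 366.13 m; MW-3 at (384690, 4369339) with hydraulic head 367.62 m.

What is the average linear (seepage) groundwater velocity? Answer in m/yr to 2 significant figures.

With h = a·x + b·y + c and MW-1 as origin, the differences give:
  (-60)·a + 35·b = -0.36
  105·a + 295·b = +1.13
Eliminate b (×295 and ×35, subtract): -21375·a = -145.750 → a = ∂h/∂x = +0.006819
Back-substitute: b = ∂h/∂y = +0.001404.
|∇h| = √(0.006819² + 0.001404²) = 0.006962
Seepage velocity v = K·i/n = 0.49 × 0.006962 / 0.39 = 0.008747 m/day = 3.195 m/yr.

3.2 m/yr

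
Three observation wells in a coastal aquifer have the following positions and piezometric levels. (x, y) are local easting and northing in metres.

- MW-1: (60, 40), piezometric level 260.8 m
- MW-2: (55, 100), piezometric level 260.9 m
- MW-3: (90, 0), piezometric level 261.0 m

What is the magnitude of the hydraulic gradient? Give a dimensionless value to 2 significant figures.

0.010

Taking MW-1 as reference: MW-2−MW-1 = (-5, 60, +0.1); MW-3−MW-1 = (30, -40, +0.2).
Determinant of the coordinate differences = (-5)·(-40) − 30·60 = -1600.
∂h/∂x = [(+0.1)·(-40) − (+0.2)·60] / -1600 = +0.010000
∂h/∂y = [(-5)·(+0.2) − 30·(+0.1)] / -1600 = +0.002500
|∇h| = √(0.010000² + 0.002500²) = 0.01031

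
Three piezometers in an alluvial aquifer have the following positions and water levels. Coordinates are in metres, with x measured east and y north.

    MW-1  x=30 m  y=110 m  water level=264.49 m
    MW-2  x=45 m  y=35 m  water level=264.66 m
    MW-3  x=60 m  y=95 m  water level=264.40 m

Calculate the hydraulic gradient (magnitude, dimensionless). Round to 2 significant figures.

0.0056

Three-point gradient (reference MW-1): Δ to MW-2 = (15, -75, +0.17), Δ to MW-3 = (30, -15, -0.09).
∂h/∂x = -0.004593, ∂h/∂y = -0.003185 (det = 2025).
|∇h| = √(-0.004593² + -0.003185²) = 0.005589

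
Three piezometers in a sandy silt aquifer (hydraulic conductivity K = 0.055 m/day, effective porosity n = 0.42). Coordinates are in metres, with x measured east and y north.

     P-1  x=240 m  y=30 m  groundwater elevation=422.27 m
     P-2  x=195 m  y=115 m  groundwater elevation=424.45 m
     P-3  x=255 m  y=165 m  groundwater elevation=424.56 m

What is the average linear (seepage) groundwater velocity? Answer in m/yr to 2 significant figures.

Differences from P-1: to P-2 (Δx, Δy, Δh) = (-45, 85, +2.18); to P-3 = (15, 135, +2.29).
Solve a·Δx + b·Δy = Δh: det = (-45)·135 − 15·85 = -7350.
∂h/∂x = [(+2.18)·135 − (+2.29)·85] / -7350 = -0.01356
∂h/∂y = [(-45)·(+2.29) − 15·(+2.18)] / -7350 = +0.01847
|∇h| = √(-0.01356² + 0.01847²) = 0.02291
Seepage velocity v = K·i/n = 0.055 × 0.02291 / 0.42 = 0.003 m/day = 1.096 m/yr.

1.1 m/yr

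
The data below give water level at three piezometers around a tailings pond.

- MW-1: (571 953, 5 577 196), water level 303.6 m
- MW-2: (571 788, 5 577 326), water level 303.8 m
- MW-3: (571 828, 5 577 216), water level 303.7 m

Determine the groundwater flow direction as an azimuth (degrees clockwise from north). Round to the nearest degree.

133°

Differences from MW-1: to MW-2 (Δx, Δy, Δh) = (-165, 130, +0.2); to MW-3 = (-125, 20, +0.1).
Determinant of the coordinate differences = (-165)·20 − (-125)·130 = 12950.
∂h/∂x = [(+0.2)·20 − (+0.1)·130] / 12950 = -0.0006950
∂h/∂y = [(-165)·(+0.1) − (-125)·(+0.2)] / 12950 = +0.0006564
Flow direction (−∇h) has components (+0.0006950 E, -0.0006564 N).
Azimuth = atan2(E, N) = atan2(+0.0006950, -0.0006564) = 133.4° ≈ 133°.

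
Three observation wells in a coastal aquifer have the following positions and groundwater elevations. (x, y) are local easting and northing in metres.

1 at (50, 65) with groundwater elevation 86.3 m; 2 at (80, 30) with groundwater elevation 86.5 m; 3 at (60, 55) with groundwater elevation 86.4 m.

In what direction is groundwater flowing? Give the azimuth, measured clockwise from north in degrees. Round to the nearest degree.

Differences from 1: to 2 (Δx, Δy, Δh) = (30, -35, +0.2); to 3 = (10, -10, +0.1).
Determinant of the coordinate differences = 30·(-10) − 10·(-35) = 50.
∂h/∂x = [(+0.2)·(-10) − (+0.1)·(-35)] / 50 = +0.03000
∂h/∂y = [30·(+0.1) − 10·(+0.2)] / 50 = +0.02000
Flow direction (−∇h) has components (-0.03000 E, -0.02000 N).
Azimuth = atan2(E, N) = atan2(-0.03000, -0.02000) = 236.3° ≈ 236°.

236°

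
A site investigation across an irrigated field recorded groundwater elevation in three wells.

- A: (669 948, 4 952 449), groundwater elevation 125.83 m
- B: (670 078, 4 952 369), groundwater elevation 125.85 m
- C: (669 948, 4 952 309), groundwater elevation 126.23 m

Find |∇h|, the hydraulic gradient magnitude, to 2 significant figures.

With h = a·x + b·y + c and A as origin, the differences give:
  130·a + (-80)·b = +0.02
  0·a + (-140)·b = +0.40
Eliminate b (×(-140) and ×(-80), subtract): -18200·a = 29.200 → a = ∂h/∂x = -0.001604
Back-substitute: b = ∂h/∂y = -0.002857.
|∇h| = √(-0.001604² + -0.002857²) = 0.003276

0.0033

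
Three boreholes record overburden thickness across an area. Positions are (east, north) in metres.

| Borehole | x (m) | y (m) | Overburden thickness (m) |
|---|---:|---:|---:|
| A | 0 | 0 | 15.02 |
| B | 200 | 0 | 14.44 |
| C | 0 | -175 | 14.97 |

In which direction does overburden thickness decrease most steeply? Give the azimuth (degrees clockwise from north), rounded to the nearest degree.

096°

∂d/∂x = (14.44 − 15.02) / (200 − 0) = -0.002900
∂d/∂y = (14.97 − 15.02) / (-175 − 0) = +0.0002857
Steepest decrease is along −∇f: components (+0.002900 E, -0.0002857 N).
Azimuth = atan2(+0.002900, -0.0002857) = 95.6° ≈ 096°.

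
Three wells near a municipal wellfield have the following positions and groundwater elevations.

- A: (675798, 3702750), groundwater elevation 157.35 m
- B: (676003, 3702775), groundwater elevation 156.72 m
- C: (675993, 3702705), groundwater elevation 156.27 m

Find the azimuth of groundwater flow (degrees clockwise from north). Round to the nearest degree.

Differences from A: to B (Δx, Δy, Δh) = (205, 25, -0.63); to C = (195, -45, -1.08).
Determinant of the coordinate differences = 205·(-45) − 195·25 = -14100.
∂h/∂x = [(-0.63)·(-45) − (-1.08)·25] / -14100 = -0.003926
∂h/∂y = [205·(-1.08) − 195·(-0.63)] / -14100 = +0.006989
Flow direction (−∇h) has components (+0.003926 E, -0.006989 N).
Azimuth = atan2(E, N) = atan2(+0.003926, -0.006989) = 150.7° ≈ 151°.

151°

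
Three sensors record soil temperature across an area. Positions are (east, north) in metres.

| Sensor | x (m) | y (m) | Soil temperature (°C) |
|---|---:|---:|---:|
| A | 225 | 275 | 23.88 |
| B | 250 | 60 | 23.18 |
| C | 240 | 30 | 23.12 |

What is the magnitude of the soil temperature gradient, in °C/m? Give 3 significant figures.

Taking A as reference: B−A = (25, -215, -0.70); C−A = (15, -245, -0.76).
Solve a·Δx + b·Δy = ΔT: det = 25·(-245) − 15·(-215) = -2900.
∂T/∂x = [(-0.70)·(-245) − (-0.76)·(-215)] / -2900 = -0.002793
∂T/∂y = [25·(-0.76) − 15·(-0.70)] / -2900 = +0.002931
|∇f| = √(-0.002793² + 0.002931²) = 0.004049 °C/m

0.00405 °C/m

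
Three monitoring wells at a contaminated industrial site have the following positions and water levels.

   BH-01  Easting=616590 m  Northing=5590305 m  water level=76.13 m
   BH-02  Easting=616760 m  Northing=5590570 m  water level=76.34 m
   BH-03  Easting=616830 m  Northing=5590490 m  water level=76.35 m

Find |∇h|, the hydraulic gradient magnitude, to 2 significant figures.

Differences from BH-01: to BH-02 (Δx, Δy, Δh) = (170, 265, +0.21); to BH-03 = (240, 185, +0.22).
Solve a·Δx + b·Δy = Δh: det = 170·185 − 240·265 = -32150.
∂h/∂x = [(+0.21)·185 − (+0.22)·265] / -32150 = +0.0006050
∂h/∂y = [170·(+0.22) − 240·(+0.21)] / -32150 = +0.0004044
|∇h| = √(0.0006050² + 0.0004044²) = 0.0007277

0.00073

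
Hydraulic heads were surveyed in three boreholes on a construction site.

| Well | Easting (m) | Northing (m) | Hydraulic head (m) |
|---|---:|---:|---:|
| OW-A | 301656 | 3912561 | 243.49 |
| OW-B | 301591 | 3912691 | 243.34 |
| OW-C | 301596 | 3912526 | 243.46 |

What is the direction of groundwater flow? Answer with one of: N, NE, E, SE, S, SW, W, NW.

NW

Taking OW-A as reference: OW-B−OW-A = (-65, 130, -0.15); OW-C−OW-A = (-60, -35, -0.03).
Determinant of the coordinate differences = (-65)·(-35) − (-60)·130 = 10075.
∂h/∂x = [(-0.15)·(-35) − (-0.03)·130] / 10075 = +0.0009082
∂h/∂y = [(-65)·(-0.03) − (-60)·(-0.15)] / 10075 = -0.0006998
Flow = −∇h = (-0.0009082 east, +0.0006998 north), which points northwest.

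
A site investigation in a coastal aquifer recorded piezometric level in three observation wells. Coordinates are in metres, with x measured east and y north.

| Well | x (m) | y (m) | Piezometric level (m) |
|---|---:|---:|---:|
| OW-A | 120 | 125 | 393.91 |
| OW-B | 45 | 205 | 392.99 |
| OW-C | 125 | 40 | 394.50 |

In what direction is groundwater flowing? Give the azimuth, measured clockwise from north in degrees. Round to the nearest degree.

322°

Three-point gradient (reference OW-A): Δ to OW-B = (-75, 80, -0.92), Δ to OW-C = (5, -85, +0.59).
∂h/∂x = +0.005188, ∂h/∂y = -0.006636 (det = 5975).
Flow direction (−∇h) has components (-0.005188 E, +0.006636 N).
Azimuth = atan2(E, N) = atan2(-0.005188, +0.006636) = 322.0° ≈ 322°.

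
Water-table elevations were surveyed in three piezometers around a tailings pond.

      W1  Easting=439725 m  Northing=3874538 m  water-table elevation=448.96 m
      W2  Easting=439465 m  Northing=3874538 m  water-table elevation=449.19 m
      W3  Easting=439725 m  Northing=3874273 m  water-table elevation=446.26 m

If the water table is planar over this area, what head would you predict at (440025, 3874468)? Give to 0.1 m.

448.0 m

∂h/∂x = (449.19 − 448.96) / (439465 − 439725) = -0.0008846
∂h/∂y = (446.26 − 448.96) / (3874273 − 3874538) = +0.01019
h(440025, 3874468) = 448.96 + (-0.0008846)·(300) + (+0.01019)·(-70) = 448.96 -0.265 -0.713 = 447.981 m.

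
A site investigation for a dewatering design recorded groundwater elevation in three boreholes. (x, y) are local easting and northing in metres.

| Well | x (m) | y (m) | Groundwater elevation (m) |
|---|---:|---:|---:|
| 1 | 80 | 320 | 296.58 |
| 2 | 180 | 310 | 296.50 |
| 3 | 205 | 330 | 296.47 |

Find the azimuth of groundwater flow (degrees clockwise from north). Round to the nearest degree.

062°

Differences from 1: to 2 (Δx, Δy, Δh) = (100, -10, -0.08); to 3 = (125, 10, -0.11).
Solve a·Δx + b·Δy = Δh: det = 100·10 − 125·(-10) = 2250.
∂h/∂x = [(-0.08)·10 − (-0.11)·(-10)] / 2250 = -0.0008444
∂h/∂y = [100·(-0.11) − 125·(-0.08)] / 2250 = -0.0004444
Flow direction (−∇h) has components (+0.0008444 E, +0.0004444 N).
Azimuth = atan2(E, N) = atan2(+0.0008444, +0.0004444) = 62.2° ≈ 062°.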